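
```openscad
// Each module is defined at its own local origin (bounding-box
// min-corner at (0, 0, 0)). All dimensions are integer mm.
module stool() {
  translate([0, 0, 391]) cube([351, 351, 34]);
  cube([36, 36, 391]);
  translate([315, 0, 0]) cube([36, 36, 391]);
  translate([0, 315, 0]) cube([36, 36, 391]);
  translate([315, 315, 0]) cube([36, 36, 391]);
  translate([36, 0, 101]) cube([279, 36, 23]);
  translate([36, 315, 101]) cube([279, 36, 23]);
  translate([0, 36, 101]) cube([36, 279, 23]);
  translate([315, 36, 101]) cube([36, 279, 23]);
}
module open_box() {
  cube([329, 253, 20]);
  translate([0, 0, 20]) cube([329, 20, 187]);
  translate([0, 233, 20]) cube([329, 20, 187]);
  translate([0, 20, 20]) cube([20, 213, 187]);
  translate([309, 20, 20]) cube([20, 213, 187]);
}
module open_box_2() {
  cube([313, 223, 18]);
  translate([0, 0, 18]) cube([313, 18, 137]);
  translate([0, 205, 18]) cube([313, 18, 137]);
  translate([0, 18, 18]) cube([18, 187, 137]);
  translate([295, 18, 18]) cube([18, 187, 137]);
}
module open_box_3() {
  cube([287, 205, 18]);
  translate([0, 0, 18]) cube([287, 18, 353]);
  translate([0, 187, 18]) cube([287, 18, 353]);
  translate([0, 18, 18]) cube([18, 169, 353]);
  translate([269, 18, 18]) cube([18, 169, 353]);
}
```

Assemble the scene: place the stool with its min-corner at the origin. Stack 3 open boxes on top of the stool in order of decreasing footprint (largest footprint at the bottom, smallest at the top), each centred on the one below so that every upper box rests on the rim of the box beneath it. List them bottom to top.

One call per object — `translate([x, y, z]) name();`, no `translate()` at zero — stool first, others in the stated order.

stool();
translate([11, 49, 425]) open_box();
translate([19, 64, 632]) open_box_2();
translate([32, 73, 787]) open_box_3();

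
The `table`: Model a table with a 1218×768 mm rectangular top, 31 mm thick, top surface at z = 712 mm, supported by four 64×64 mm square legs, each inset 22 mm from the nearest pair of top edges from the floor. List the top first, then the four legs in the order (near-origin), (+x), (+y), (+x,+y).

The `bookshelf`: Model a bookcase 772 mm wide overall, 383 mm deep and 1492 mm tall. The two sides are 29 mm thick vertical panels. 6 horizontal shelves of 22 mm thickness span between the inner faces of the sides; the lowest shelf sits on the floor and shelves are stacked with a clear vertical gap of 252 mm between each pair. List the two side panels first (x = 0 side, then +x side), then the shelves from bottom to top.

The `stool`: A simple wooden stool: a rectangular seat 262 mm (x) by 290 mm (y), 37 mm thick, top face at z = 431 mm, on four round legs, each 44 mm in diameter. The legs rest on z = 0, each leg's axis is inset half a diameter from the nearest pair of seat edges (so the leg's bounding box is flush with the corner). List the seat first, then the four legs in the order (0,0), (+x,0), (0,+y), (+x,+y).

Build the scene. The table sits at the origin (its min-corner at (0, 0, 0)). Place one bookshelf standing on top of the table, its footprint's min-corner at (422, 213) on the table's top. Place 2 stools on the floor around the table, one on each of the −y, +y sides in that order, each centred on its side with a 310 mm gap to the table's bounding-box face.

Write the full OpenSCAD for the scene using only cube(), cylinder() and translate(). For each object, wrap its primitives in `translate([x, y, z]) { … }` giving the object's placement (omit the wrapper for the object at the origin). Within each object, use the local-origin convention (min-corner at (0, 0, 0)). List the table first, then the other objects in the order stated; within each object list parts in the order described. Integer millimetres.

translate([0, 0, 681]) cube([1218, 768, 31]);
translate([22, 22, 0]) cube([64, 64, 681]);
translate([1132, 22, 0]) cube([64, 64, 681]);
translate([22, 682, 0]) cube([64, 64, 681]);
translate([1132, 682, 0]) cube([64, 64, 681]);
translate([422, 213, 712]) {
  cube([29, 383, 1492]);
  translate([743, 0, 0]) cube([29, 383, 1492]);
  translate([29, 0, 0]) cube([714, 383, 22]);
  translate([29, 0, 274]) cube([714, 383, 22]);
  translate([29, 0, 548]) cube([714, 383, 22]);
  translate([29, 0, 822]) cube([714, 383, 22]);
  translate([29, 0, 1096]) cube([714, 383, 22]);
  translate([29, 0, 1370]) cube([714, 383, 22]);
}
translate([478, -600, 0]) {
  translate([0, 0, 394]) cube([262, 290, 37]);
  translate([22, 22, 0]) cylinder(h = 394, r = 22);
  translate([240, 22, 0]) cylinder(h = 394, r = 22);
  translate([22, 268, 0]) cylinder(h = 394, r = 22);
  translate([240, 268, 0]) cylinder(h = 394, r = 22);
}
translate([478, 1078, 0]) {
  translate([0, 0, 394]) cube([262, 290, 37]);
  translate([22, 22, 0]) cylinder(h = 394, r = 22);
  translate([240, 22, 0]) cylinder(h = 394, r = 22);
  translate([22, 268, 0]) cylinder(h = 394, r = 22);
  translate([240, 268, 0]) cylinder(h = 394, r = 22);
}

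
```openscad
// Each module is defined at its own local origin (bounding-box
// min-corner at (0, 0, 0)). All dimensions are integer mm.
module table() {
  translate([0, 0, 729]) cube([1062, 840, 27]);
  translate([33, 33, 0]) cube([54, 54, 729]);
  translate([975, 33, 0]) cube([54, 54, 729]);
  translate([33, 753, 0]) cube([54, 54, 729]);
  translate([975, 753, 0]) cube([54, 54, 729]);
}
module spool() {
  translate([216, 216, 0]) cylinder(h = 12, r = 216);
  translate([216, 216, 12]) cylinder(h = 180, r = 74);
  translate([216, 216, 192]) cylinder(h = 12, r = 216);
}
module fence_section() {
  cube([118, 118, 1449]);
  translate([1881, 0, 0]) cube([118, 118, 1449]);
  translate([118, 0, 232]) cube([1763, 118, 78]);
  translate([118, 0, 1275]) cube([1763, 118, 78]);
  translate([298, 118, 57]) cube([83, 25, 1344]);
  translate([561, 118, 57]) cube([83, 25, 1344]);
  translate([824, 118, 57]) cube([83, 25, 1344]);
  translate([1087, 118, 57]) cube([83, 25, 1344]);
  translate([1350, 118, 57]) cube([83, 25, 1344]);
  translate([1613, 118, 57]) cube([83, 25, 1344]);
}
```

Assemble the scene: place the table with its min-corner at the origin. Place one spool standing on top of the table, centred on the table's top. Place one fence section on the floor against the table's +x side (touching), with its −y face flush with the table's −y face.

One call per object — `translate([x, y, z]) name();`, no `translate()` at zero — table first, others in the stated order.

table();
translate([315, 204, 756]) spool();
translate([1062, 0, 0]) fence_section();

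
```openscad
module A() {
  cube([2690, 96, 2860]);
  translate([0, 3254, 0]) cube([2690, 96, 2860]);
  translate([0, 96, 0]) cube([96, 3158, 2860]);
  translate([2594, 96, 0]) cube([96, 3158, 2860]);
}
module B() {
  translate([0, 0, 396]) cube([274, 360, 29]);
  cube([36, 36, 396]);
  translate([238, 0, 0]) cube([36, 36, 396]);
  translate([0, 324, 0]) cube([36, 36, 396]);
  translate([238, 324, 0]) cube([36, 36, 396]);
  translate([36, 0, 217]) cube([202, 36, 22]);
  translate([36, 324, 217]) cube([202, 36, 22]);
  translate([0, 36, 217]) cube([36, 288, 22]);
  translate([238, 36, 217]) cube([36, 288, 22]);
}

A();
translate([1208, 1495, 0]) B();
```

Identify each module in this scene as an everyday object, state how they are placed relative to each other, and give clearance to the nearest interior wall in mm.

A is a house frame. B is a stool. The stool sits inside the house frame, centred. The clearance to the nearest interior wall is 1112 mm.

Clearances: x = 1112, y = 1399; minimum 1112 mm.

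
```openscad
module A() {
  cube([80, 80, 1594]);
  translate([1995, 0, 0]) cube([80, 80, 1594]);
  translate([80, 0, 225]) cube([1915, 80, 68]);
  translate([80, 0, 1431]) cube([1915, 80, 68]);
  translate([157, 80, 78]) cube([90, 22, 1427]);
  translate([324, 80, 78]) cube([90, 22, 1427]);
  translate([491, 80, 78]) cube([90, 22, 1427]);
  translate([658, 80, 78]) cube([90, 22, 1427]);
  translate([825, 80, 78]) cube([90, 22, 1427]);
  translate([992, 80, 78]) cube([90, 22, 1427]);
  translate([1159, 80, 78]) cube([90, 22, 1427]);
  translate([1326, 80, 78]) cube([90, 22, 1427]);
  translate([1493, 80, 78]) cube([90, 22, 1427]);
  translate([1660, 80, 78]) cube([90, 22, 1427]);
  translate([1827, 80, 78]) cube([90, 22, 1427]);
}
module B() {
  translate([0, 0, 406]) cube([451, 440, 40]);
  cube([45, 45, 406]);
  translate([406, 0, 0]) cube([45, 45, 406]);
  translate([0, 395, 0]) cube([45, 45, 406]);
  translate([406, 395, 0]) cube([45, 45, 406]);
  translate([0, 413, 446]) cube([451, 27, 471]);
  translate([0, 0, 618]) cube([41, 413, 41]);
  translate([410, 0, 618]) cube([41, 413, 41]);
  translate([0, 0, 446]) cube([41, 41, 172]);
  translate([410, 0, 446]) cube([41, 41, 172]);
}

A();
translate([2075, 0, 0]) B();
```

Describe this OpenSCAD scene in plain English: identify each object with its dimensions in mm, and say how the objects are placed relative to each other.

A is a fence section. Two 80×80 mm posts, 1594 mm tall, stand on the floor with a clear span of 1915 mm between their inner faces. Two horizontal rails of 80×68 mm section span the gap between the posts with their undersides at z = 225 mm and z = 1431 mm, flush with the posts' −y face. 11 pickets, each 90 mm wide, 22 mm thick and 1427 mm tall, are fixed to the +y face of the rails with their bottoms at z = 78 mm, evenly spaced across the span with equal gaps (rounded down to the nearest mm) at the −x end and between each pair — any rounding remainder accumulates at the +x end.

B is a chair: 451×440 mm seat, 40 mm thick, top at z = 446 mm, on four 45 mm square corner legs flush with the seat edges. A 27 mm thick backrest slab spans the full seat width, extending 471 mm above the seat top, its back face flush with the seat's +y edge. Two armrests of 41×41 mm section run along each side from the seat's front edge to the front of the backrest, top faces 213 mm above the seat top and outer faces flush with the seat's x-edges; a 41×41 mm post under the front of each armrest stands on the seat at the front corner.

The chair is against the fence section's +x side, with their −y faces flush.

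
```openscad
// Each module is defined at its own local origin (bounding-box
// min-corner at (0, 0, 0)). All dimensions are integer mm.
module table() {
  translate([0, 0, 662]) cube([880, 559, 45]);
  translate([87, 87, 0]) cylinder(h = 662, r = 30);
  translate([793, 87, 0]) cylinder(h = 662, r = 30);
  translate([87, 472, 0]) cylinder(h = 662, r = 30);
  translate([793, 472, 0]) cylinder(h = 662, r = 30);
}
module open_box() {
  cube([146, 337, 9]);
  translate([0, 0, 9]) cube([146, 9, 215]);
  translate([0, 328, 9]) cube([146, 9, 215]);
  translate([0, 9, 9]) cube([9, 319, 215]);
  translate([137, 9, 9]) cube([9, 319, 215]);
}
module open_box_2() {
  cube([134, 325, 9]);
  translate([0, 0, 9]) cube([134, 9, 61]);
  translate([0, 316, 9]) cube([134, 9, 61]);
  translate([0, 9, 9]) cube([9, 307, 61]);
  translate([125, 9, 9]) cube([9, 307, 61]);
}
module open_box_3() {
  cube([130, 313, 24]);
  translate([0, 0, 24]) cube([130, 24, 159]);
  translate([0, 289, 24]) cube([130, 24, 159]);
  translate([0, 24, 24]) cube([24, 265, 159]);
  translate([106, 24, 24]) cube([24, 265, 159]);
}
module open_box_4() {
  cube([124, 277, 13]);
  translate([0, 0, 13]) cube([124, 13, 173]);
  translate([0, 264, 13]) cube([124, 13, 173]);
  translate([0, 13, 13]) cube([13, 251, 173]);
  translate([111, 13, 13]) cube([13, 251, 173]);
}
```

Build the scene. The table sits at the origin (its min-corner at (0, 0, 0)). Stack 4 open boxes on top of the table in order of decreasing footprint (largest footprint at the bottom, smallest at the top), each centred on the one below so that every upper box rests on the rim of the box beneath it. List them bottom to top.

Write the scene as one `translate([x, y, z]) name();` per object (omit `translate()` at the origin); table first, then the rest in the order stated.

table();
translate([367, 111, 707]) open_box();
translate([373, 117, 931]) open_box_2();
translate([375, 123, 1001]) open_box_3();
translate([378, 141, 1184]) open_box_4();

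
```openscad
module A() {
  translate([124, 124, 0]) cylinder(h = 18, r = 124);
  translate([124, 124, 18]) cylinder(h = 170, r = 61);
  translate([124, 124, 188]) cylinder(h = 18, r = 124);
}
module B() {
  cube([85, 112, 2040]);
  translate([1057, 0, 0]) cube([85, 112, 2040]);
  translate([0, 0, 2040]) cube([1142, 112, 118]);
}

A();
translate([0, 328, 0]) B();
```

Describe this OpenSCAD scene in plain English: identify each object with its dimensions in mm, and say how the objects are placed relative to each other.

A is a spool: two coaxial disc flanges of radius 124 mm and thickness 18 mm, joined by a core cylinder of radius 61 mm and height 170 mm. The lower flange rests on z = 0 and the three cylinders share a vertical axis.

B is a door frame. The clear opening is 972 mm wide and 2040 mm high. Two 85 mm wide jambs, 112 mm deep, stand either side of the opening from the floor to the top of the opening. A 118 mm thick head sits across the top of both jambs, spanning the full outside width of the frame.

The door frame is on the floor beside the spool on its +y side.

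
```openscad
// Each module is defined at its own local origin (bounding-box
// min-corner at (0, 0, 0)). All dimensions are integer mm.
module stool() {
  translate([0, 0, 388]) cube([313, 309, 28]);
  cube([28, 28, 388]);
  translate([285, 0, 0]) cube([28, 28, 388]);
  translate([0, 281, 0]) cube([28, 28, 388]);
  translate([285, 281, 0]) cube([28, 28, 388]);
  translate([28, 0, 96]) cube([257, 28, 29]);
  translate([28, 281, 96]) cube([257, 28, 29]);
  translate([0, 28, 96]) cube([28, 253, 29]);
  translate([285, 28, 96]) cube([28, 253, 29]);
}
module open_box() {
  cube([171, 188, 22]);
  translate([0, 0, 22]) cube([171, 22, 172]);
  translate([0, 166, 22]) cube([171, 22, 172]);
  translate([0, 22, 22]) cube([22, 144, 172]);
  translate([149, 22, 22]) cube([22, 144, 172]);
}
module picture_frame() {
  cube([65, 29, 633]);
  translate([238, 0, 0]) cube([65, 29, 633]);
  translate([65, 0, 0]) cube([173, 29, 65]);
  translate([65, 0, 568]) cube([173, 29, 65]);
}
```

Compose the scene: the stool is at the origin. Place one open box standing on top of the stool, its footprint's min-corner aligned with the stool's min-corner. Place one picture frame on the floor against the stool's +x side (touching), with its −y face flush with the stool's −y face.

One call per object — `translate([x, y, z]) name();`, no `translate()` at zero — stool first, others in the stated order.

stool();
translate([0, 0, 416]) open_box();
translate([313, 0, 0]) picture_frame();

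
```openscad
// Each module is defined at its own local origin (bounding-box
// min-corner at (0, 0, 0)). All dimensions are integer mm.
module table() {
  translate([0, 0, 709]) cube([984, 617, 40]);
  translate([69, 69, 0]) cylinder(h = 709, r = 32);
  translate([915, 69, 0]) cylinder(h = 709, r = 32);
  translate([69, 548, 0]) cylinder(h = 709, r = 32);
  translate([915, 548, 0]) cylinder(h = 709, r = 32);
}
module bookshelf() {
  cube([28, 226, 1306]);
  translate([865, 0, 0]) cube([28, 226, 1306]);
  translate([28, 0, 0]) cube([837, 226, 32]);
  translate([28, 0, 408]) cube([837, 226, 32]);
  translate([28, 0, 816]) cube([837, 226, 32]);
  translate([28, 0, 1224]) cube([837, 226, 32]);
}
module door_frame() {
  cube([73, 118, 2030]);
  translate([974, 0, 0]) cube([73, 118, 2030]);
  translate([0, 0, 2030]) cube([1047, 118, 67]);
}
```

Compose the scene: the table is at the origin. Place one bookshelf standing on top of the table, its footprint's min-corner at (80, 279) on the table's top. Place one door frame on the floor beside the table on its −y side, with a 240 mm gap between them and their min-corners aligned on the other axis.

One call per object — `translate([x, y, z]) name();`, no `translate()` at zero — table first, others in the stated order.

table();
translate([80, 279, 749]) bookshelf();
translate([0, -358, 0]) door_frame();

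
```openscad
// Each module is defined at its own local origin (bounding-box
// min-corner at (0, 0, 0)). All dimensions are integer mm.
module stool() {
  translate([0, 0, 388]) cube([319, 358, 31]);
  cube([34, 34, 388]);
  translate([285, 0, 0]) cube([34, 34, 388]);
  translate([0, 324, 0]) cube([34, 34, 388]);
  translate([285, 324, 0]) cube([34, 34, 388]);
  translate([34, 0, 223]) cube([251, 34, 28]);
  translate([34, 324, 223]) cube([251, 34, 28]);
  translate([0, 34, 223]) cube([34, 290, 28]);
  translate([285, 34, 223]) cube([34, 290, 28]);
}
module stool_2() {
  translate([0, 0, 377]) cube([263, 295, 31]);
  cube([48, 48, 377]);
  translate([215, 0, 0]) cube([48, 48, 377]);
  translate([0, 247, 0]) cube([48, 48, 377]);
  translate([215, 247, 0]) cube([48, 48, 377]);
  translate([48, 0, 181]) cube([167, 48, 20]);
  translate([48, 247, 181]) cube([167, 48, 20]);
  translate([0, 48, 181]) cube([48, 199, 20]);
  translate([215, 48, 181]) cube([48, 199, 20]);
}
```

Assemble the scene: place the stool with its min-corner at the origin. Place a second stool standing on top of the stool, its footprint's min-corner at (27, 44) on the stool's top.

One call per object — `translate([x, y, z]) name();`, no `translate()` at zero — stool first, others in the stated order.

stool();
translate([27, 44, 419]) stool_2();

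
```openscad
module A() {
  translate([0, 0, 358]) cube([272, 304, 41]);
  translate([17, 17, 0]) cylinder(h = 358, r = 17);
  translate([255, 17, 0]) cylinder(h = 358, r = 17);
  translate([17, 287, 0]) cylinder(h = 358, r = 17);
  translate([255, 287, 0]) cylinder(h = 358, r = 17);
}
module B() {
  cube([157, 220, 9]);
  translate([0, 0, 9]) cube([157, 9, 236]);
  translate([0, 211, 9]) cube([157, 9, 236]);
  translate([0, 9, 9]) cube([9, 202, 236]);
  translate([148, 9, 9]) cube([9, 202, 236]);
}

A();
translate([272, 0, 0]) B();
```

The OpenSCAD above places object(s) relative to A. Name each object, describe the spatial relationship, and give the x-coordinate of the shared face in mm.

A is a stool. B is an open box. The open box is against the stool's +x side, with their −y faces flush. The x-coordinate of the shared face is 272 mm.

The stool's +x face and the open box's −x face are both at x = 272 mm.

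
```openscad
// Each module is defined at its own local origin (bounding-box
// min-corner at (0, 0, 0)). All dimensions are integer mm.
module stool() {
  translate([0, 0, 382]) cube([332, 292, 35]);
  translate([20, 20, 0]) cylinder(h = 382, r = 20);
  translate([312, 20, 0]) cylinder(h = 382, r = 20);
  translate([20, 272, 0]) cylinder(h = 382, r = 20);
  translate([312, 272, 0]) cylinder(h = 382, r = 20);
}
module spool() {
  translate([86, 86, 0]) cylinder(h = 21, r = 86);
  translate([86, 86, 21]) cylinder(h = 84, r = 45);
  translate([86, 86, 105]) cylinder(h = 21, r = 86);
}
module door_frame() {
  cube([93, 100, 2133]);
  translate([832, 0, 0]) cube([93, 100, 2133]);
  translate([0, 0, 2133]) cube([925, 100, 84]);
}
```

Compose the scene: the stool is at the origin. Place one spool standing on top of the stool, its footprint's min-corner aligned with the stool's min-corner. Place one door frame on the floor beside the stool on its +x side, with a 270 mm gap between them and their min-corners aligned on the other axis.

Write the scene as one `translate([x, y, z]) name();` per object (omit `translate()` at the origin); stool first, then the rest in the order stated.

stool();
translate([0, 0, 417]) spool();
translate([602, 0, 0]) door_frame();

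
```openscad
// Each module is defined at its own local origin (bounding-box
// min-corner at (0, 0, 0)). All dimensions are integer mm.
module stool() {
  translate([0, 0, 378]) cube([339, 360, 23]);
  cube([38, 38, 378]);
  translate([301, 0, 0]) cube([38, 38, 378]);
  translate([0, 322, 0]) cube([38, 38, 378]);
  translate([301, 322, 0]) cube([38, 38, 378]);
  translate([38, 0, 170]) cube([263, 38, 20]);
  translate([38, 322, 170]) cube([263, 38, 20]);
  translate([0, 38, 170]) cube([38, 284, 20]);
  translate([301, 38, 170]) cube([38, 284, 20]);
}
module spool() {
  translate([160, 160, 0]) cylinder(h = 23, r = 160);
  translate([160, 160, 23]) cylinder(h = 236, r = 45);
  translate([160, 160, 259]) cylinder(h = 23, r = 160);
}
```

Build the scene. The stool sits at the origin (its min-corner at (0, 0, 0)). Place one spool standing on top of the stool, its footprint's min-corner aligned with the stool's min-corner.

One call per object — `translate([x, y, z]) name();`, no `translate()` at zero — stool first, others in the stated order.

stool();
translate([0, 0, 401]) spool();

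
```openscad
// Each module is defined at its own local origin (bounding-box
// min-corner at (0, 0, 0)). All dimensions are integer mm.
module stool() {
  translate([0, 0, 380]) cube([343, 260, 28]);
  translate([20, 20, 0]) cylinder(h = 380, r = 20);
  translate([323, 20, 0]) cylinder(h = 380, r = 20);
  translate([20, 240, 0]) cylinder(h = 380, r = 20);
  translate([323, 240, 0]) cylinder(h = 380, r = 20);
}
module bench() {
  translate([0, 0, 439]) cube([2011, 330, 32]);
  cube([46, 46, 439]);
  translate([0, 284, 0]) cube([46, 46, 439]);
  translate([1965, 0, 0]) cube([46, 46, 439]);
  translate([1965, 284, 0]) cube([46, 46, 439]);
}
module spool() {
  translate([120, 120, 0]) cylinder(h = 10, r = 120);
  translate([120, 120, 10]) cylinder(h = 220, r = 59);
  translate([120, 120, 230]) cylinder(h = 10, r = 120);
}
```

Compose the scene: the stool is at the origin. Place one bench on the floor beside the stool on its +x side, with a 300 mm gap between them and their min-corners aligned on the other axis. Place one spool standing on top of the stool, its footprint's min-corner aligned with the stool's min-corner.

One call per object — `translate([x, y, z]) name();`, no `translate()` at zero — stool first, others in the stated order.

stool();
translate([643, 0, 0]) bench();
translate([0, 0, 408]) spool();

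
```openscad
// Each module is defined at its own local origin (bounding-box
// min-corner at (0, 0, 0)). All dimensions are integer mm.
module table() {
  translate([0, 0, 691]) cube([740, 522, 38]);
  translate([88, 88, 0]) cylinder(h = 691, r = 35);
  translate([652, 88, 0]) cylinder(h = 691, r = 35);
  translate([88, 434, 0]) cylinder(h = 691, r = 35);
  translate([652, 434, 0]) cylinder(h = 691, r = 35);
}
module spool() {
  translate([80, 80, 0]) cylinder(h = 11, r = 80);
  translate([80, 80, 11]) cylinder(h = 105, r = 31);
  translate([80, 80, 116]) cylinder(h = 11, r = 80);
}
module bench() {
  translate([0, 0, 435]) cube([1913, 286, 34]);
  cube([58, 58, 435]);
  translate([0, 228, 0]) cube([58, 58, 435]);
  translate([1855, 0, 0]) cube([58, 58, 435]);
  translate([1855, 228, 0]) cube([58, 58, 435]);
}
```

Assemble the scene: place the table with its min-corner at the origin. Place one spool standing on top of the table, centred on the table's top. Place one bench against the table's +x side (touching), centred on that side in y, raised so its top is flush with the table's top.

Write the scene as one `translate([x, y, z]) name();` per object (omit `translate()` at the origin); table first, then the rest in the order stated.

table();
translate([290, 181, 729]) spool();
translate([740, 118, 260]) bench();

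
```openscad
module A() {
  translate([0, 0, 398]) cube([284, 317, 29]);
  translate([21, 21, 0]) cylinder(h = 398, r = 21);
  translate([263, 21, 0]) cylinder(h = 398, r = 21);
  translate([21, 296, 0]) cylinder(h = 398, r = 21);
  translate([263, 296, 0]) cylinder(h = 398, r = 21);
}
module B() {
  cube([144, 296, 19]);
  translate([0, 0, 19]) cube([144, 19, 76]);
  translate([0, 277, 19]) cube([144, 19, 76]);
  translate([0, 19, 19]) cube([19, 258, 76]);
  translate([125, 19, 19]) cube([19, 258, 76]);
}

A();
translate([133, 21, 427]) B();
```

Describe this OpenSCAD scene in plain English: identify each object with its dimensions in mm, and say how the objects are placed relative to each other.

A is a simple wooden stool: a rectangular seat 284 mm (x) by 317 mm (y), 29 mm thick, top face at z = 427 mm, on four round legs, each 42 mm in diameter. The legs rest on z = 0, each leg's axis is inset half a diameter from the nearest pair of seat edges (so the leg's bounding box is flush with the corner).

B is an open-topped rectangular box: outside dimensions 144×296×95 mm, with a uniform wall and base thickness of 19 mm. The base is a full 144×296 slab on the floor; four walls sit on top of the base. The front and back walls (the −y and +y sides) span the full width; the two side walls fit between them.

The open box is on top of the stool.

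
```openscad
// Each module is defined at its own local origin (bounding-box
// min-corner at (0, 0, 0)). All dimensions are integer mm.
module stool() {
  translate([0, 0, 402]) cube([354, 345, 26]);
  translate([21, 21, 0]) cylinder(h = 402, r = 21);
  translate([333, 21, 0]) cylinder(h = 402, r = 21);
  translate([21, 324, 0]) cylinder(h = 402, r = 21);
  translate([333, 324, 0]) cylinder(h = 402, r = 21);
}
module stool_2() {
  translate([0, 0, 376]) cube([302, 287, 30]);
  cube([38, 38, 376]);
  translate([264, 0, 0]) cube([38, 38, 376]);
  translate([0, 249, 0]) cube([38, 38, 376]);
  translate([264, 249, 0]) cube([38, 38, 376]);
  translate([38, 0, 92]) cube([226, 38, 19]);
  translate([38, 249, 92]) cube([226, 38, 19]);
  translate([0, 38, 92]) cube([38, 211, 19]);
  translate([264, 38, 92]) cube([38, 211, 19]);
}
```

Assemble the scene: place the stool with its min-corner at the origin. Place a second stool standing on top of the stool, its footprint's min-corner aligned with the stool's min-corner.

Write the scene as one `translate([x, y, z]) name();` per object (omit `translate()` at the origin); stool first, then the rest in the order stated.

stool();
translate([0, 0, 428]) stool_2();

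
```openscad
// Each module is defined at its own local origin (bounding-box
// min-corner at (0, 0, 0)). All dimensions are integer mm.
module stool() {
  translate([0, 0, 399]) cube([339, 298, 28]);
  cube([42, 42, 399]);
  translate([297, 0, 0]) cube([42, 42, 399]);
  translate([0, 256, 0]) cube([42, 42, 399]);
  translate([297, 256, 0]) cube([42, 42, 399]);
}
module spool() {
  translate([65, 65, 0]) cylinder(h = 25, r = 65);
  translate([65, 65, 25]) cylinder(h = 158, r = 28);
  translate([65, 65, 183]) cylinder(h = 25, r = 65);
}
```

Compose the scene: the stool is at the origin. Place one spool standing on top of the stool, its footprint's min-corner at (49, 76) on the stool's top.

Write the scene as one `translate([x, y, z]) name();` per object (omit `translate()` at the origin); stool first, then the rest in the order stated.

stool();
translate([49, 76, 427]) spool();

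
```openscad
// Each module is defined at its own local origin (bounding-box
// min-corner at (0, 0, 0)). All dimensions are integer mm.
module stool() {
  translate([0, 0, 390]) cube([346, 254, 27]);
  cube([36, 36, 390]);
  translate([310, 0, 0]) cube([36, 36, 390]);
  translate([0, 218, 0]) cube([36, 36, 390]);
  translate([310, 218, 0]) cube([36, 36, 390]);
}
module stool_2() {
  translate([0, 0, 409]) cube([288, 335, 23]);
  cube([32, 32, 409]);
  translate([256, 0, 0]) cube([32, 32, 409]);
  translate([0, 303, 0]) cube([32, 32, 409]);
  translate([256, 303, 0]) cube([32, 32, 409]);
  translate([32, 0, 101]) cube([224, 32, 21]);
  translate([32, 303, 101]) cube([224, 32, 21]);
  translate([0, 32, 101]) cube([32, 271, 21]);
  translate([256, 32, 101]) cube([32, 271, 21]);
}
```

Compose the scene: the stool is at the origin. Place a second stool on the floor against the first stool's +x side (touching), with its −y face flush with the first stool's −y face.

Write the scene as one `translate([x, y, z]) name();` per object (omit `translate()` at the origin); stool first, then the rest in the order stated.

stool();
translate([346, 0, 0]) stool_2();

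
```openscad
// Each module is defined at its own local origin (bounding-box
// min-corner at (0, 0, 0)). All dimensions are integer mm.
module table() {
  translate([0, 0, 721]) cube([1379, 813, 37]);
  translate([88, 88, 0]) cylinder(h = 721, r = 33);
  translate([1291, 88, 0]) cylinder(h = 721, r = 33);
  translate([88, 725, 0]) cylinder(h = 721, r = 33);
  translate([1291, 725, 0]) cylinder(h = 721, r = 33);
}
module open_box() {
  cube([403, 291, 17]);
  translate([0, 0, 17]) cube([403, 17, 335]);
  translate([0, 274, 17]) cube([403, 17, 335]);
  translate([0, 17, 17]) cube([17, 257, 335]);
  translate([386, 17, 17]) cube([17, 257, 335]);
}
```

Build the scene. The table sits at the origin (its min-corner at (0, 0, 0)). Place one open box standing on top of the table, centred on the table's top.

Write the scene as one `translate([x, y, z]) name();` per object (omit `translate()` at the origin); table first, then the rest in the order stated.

table();
translate([488, 261, 758]) open_box();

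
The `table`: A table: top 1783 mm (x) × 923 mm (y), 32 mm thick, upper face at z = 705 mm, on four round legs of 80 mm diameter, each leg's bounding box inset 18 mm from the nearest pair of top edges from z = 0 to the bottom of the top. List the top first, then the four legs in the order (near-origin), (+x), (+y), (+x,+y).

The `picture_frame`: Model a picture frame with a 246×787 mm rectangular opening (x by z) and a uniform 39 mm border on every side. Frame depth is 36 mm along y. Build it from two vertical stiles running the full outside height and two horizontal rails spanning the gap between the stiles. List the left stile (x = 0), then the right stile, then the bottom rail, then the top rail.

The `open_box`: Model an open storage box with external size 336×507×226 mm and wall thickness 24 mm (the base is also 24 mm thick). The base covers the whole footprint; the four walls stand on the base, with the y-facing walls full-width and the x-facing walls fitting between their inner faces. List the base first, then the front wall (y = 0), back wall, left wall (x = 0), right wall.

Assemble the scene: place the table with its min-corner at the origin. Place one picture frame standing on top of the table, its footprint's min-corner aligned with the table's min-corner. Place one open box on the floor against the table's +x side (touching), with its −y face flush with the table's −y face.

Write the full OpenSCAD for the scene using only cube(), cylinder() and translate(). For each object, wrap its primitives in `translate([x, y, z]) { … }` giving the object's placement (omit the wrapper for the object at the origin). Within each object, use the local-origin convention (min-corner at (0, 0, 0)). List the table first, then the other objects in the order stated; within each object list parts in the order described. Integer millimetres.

translate([0, 0, 673]) cube([1783, 923, 32]);
translate([58, 58, 0]) cylinder(h = 673, r = 40);
translate([1725, 58, 0]) cylinder(h = 673, r = 40);
translate([58, 865, 0]) cylinder(h = 673, r = 40);
translate([1725, 865, 0]) cylinder(h = 673, r = 40);
translate([0, 0, 705]) {
  cube([39, 36, 865]);
  translate([285, 0, 0]) cube([39, 36, 865]);
  translate([39, 0, 0]) cube([246, 36, 39]);
  translate([39, 0, 826]) cube([246, 36, 39]);
}
translate([1783, 0, 0]) {
  cube([336, 507, 24]);
  translate([0, 0, 24]) cube([336, 24, 202]);
  translate([0, 483, 24]) cube([336, 24, 202]);
  translate([0, 24, 24]) cube([24, 459, 202]);
  translate([312, 24, 24]) cube([24, 459, 202]);
}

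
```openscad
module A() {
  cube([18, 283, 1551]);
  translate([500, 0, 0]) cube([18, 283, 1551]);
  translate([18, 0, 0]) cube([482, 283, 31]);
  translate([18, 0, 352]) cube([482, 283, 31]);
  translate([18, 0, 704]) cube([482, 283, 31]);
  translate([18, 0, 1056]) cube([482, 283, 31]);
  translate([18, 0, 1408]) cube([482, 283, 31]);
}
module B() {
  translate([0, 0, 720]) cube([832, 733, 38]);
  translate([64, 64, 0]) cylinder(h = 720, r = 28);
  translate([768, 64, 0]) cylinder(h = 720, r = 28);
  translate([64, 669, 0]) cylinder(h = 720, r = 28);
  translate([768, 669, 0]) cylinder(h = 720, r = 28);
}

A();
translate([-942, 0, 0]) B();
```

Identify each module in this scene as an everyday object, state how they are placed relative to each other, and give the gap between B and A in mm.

A is a bookshelf. B is a table. The table is on the floor beside the bookshelf on its −x side. The gap between the table and the bookshelf is 110 mm.

The table's nearest face is 110 mm from the bookshelf's −x face.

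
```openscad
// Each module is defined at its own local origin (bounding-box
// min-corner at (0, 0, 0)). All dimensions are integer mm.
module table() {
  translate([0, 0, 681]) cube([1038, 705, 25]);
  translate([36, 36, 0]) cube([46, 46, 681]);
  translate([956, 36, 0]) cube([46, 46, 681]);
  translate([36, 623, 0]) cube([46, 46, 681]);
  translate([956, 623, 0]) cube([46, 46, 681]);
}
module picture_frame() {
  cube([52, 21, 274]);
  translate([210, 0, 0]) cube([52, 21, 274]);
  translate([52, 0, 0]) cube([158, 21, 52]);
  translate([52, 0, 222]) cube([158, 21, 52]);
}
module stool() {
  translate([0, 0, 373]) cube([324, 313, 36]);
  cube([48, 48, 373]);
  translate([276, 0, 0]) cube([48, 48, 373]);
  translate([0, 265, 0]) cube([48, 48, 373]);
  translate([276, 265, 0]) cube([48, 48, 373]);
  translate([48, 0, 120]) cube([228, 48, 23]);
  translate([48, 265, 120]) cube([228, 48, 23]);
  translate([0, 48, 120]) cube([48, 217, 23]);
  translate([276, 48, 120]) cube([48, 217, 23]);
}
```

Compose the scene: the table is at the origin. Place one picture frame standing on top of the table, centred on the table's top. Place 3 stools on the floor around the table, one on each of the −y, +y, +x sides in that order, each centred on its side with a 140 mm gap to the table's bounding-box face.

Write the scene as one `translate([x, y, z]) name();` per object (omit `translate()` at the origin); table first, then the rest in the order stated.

table();
translate([388, 342, 706]) picture_frame();
translate([357, -453, 0]) stool();
translate([357, 845, 0]) stool();
translate([1178, 196, 0]) stool();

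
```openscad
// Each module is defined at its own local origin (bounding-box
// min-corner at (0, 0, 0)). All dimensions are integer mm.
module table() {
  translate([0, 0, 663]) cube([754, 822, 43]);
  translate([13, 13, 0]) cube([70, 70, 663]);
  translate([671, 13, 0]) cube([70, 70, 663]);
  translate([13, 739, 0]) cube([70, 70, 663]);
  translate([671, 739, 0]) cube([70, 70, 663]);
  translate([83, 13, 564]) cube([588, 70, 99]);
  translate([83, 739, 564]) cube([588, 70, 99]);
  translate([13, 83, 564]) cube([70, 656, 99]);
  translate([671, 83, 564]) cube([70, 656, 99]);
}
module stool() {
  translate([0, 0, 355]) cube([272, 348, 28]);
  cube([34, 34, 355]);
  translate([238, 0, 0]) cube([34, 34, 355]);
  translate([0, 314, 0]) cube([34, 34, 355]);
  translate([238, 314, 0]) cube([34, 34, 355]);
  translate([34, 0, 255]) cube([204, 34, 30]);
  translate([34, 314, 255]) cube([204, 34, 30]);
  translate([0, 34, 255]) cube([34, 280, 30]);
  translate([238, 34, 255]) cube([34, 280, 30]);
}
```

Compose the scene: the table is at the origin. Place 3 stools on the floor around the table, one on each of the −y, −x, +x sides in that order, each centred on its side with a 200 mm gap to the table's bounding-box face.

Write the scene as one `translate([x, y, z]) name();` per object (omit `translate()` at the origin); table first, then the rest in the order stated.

table();
translate([241, -548, 0]) stool();
translate([-472, 237, 0]) stool();
translate([954, 237, 0]) stool();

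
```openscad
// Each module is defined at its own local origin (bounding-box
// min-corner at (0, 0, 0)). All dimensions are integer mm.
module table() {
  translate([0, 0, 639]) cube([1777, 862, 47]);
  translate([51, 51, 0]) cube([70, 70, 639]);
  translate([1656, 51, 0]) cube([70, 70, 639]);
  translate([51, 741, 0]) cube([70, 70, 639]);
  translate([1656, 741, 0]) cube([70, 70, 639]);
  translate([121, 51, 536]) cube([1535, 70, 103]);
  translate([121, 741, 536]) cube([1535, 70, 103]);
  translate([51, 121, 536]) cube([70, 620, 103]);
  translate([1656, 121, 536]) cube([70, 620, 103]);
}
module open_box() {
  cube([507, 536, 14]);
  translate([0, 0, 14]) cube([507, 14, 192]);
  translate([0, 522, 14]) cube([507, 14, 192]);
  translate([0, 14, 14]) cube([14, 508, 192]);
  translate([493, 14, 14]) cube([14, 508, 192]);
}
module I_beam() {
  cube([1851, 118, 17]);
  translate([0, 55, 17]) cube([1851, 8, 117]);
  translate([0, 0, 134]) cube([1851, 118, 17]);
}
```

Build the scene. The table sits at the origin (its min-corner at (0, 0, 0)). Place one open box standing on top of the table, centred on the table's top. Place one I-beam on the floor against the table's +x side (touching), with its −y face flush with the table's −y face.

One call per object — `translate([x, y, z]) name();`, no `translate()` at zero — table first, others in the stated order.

table();
translate([635, 163, 686]) open_box();
translate([1777, 0, 0]) I_beam();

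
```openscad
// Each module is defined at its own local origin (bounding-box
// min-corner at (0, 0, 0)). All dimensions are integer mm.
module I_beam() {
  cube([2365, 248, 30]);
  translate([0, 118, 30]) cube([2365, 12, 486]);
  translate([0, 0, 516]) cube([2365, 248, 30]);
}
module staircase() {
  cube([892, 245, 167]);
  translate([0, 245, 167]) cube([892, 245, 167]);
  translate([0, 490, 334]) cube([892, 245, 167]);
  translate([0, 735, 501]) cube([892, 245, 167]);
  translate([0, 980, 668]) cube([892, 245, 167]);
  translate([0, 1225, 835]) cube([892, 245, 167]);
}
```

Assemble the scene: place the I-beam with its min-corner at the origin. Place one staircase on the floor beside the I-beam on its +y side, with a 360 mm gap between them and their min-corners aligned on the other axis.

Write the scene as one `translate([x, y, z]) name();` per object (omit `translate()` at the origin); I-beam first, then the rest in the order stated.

I_beam();
translate([0, 608, 0]) staircase();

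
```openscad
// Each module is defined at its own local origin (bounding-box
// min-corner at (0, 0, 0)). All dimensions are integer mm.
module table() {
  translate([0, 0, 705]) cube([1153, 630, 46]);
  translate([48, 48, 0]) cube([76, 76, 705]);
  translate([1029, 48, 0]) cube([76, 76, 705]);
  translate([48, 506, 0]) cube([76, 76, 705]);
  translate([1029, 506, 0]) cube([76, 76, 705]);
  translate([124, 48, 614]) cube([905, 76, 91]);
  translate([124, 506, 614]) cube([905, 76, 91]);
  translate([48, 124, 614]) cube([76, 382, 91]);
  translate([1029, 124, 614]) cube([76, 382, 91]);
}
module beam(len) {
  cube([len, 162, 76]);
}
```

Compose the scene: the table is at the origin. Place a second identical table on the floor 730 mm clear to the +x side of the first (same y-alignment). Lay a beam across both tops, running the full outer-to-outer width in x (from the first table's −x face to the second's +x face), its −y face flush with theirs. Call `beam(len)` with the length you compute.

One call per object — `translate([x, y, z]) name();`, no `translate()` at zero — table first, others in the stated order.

table();
translate([1883, 0, 0]) table();
translate([0, 0, 751]) beam(3036);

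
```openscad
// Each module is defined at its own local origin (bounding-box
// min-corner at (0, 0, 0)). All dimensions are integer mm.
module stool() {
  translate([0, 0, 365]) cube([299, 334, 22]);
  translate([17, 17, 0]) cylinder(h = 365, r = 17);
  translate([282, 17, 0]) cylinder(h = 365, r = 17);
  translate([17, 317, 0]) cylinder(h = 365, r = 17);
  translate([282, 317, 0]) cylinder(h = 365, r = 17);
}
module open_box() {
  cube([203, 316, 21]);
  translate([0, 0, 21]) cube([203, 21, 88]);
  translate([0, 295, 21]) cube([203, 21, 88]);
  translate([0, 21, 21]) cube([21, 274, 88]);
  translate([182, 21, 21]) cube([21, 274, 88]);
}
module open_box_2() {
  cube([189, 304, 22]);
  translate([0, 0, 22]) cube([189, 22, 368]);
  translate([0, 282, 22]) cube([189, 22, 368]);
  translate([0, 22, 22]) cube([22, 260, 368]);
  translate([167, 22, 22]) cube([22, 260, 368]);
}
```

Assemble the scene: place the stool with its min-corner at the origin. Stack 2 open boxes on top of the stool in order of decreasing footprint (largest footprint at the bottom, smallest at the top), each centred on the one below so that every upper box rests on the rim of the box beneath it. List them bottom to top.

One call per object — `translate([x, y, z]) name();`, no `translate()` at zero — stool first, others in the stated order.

stool();
translate([48, 9, 387]) open_box();
translate([55, 15, 496]) open_box_2();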